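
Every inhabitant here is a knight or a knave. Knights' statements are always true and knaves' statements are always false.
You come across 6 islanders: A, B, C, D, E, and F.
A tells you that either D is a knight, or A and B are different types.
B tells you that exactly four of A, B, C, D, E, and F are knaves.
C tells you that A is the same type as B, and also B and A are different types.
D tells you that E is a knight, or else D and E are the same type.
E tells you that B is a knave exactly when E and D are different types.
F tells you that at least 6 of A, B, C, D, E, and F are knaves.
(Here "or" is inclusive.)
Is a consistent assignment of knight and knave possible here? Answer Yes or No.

No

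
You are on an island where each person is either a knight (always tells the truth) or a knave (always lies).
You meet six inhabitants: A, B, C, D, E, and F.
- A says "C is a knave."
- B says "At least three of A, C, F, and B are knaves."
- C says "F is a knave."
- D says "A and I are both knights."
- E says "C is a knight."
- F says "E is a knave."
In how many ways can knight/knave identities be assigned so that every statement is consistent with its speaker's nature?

Consistent assignments:
  A=knight, B=knave, C=knave, D=knight, E=knave, F=knight
  A=knight, B=knave, C=knave, D=knave, E=knave, F=knight

2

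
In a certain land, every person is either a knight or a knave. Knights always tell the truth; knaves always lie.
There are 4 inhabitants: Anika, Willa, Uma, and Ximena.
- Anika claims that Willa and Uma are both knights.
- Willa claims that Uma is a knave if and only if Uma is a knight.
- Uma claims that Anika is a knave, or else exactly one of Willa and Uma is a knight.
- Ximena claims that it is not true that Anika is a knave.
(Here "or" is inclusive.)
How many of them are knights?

1

The unique consistent assignment is Anika=knave, Willa=knave, Uma=knight, Ximena=knave.
That has 1 knight.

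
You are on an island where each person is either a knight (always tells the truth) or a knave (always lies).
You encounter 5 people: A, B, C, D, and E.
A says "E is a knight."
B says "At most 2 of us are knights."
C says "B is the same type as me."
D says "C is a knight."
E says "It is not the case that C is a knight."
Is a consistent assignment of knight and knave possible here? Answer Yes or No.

Checking all 32 assignments, each has at least one speaker whose statement's truth value contradicts their type.

No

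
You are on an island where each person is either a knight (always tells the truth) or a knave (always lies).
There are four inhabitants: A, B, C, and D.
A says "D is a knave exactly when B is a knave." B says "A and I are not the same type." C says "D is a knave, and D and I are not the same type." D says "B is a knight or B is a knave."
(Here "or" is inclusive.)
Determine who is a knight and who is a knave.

A is a knave, so "D is a knave exactly when B is a knave" must be False — and it is.
B is a knave, so "A and I are not the same type" must be False — and it is.
C is a knave; "D is a knave, and D and I are not the same type" is False, as required.
Since D is a knight, "B is a knight or B is a knave" needs to be true, which holds.

A is a knave, B is a knave, C is a knave, and D is a knight.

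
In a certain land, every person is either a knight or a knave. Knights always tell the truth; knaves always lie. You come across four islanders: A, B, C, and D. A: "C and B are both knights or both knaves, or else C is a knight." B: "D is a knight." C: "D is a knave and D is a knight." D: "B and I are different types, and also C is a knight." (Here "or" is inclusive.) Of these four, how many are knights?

The unique consistent assignment is A=knight, B=knave, C=knave, D=knave.
That has 1 knight.

1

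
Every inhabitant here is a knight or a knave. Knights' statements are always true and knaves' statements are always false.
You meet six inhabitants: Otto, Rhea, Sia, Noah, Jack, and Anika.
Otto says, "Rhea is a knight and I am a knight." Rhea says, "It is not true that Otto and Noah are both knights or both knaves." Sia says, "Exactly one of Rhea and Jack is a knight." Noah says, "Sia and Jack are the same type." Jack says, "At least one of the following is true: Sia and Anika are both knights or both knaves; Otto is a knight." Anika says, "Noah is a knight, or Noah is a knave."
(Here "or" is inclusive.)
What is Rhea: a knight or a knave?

Rhea is a knight.

Consistent assignments: {Otto=knight, Rhea=knight, Sia=knave, Noah=knave, Jack=knight, Anika=knight}
In every consistent assignment, Rhea is a knight.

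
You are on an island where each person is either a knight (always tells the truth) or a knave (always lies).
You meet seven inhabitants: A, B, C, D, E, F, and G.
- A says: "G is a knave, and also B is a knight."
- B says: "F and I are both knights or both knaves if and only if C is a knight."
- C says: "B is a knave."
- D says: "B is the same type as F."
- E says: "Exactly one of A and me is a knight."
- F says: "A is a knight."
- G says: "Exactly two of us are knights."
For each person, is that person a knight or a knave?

A is a knave, so "G is a knave, and also B is a knight" must be False — and it is.
B is a knight, so "F and I are both knights or both knaves if and only if C is a knight" must be True — and it is.
C is a knave, so "B is a knave" must be False — and it is.
D (knave): "B is the same type as F" — False. ✓
As a knave, E's statement "exactly one of A and me is a knight" should be False; it is.
F (knave): "A is a knight" — False. ✓
G is a knight; "exactly two of us are knights" is True, as required.

A is a knave, B is a knight, C is a knave, D is a knave, E is a knave, F is a knave, and G is a knight.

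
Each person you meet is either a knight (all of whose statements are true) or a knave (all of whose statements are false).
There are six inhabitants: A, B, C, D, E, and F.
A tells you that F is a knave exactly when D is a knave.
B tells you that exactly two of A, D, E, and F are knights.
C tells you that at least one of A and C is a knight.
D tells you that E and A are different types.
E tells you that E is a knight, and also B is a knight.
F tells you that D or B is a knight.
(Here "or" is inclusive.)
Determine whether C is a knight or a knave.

Consistent assignments: {A=knight, B=knave, C=knight, D=knight, E=knave, F=knight}
In every consistent assignment, C is a knight.

C is a knight.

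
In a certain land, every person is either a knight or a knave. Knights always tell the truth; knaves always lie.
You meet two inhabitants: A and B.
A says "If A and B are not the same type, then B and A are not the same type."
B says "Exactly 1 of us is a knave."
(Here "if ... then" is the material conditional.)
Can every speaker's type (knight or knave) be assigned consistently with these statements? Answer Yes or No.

No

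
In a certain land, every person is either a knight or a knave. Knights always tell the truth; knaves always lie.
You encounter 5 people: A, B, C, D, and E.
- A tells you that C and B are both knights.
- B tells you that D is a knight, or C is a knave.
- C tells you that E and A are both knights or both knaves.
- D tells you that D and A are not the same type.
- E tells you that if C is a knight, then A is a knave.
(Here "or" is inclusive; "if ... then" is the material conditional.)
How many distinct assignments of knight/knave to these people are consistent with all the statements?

2

Consistent assignments:
  A=knave, B=knight, C=knave, D=knight, E=knight
  A=knave, B=knight, C=knave, D=knave, E=knight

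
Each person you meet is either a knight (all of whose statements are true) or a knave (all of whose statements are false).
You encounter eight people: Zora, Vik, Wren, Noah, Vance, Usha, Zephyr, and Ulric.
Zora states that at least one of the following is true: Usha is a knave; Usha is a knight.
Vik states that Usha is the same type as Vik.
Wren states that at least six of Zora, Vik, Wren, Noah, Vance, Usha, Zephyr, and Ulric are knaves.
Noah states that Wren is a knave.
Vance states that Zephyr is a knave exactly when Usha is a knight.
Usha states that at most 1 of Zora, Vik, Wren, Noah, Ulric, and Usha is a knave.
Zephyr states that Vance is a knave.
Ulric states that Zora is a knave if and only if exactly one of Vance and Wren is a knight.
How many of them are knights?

6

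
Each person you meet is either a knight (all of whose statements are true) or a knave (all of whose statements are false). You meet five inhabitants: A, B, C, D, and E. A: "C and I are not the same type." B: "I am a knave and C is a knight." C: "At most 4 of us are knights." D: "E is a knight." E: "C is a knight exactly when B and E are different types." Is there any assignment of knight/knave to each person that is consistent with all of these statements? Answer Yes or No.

Checking all 32 assignments, each has at least one speaker whose statement's truth value contradicts their type.

No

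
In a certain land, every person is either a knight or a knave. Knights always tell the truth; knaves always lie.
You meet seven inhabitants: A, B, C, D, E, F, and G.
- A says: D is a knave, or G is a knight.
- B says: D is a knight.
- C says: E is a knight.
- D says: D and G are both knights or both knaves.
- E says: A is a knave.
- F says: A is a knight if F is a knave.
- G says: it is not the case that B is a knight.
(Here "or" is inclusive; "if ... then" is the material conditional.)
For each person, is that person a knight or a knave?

Since A is a knight, "D is a knave, or G is a knight" needs to be True, which holds.
Since B is a knave, "D is a knight" needs to be False, which holds.
C is a knave, so "E is a knight" must be False — and it is.
Since D is a knave, "D and G are both knights or both knaves" needs to be False, which holds.
As a knave, E's statement "A is a knave" should be False; it is.
F is a knight, so "A is a knight if F is a knave" must be True — and it is.
G (knight): "it is not the case that B is a knight" — True. ✓

Knights: A, F, and G. Knaves: B, C, D, and E.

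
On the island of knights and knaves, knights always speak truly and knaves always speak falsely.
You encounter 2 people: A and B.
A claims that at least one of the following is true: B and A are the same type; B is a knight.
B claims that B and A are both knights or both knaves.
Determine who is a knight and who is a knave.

A is a knight and B is a knight.

Suppose A is a knave. Then A's statement "at least one of the following is true: B and A are the same type; B is a knight" would have to be false. Checking the 2 ways to assign the others, none is consistent with every speaker.
(For instance, with B=knight, A's claim "at least one of the following is true: B and A are the same type; B is a knight" comes out true where it would need to be false.)
So A must be a knight, making "at least one of the following is true: B and A are the same type; B is a knight" true. Taking A=knight, B=knight, each remaining statement checks out:
  B (knight): "B and A are both knights or both knaves" — true. ✓
This is the unique consistent assignment.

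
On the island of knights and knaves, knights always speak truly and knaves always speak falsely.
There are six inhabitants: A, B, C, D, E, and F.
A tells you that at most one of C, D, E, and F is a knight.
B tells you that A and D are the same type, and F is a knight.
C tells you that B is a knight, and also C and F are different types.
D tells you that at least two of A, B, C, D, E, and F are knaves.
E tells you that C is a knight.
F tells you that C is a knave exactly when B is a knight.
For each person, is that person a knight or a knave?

A is a knight, B is a knave, C is a knave, D is a knight, E is a knave, and F is a knave.

Since A is a knight, "at most one of C, D, E, and F is a knight" needs to be True, which holds.
B is a knave, so "A and D are the same type, and F is a knight" must be false — and it is.
C (knave): "B is a knight, and also C and F are different types" — false. ✓
D (knight): "at least two of A, B, C, D, E, and F are knaves" — True. ✓
E is a knave; "C is a knight" is false, as required.
F (knave): "C is a knave exactly when B is a knight" — false. ✓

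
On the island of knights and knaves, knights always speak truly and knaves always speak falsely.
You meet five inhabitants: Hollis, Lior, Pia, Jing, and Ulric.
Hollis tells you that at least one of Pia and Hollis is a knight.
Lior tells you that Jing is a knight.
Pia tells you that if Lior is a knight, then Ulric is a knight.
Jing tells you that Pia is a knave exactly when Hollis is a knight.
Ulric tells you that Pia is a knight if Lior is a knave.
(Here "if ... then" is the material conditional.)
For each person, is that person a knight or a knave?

Knights: Hollis, Pia, and Ulric. Knaves: Lior and Jing.

Hollis is a knight; "at least one of Pia and Hollis is a knight" is true, as required.
As a knave, Lior's statement "Jing is a knight" should be False; it is.
Since Pia is a knight, "if Lior is a knight, then Ulric is a knight" needs to be true, which holds.
Jing is a knave, and the claim "Pia is a knave exactly when Hollis is a knight" is indeed False.
Ulric (knight): "Pia is a knight if Lior is a knave" — true. ✓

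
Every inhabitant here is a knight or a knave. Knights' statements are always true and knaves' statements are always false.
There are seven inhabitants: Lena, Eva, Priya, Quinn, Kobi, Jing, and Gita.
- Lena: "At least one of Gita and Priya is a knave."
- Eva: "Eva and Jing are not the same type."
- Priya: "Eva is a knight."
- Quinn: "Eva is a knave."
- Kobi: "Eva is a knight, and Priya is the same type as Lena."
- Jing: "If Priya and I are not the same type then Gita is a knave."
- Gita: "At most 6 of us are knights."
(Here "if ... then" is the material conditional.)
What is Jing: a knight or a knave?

Jing is a knave.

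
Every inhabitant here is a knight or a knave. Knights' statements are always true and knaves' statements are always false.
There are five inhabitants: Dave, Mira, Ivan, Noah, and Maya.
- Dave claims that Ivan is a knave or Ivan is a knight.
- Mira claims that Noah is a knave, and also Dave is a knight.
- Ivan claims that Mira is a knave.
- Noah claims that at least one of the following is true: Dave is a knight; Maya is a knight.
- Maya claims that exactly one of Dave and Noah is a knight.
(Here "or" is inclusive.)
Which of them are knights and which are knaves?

Dave is a knight, Mira is a knave, Ivan is a knight, Noah is a knight, and Maya is a knave.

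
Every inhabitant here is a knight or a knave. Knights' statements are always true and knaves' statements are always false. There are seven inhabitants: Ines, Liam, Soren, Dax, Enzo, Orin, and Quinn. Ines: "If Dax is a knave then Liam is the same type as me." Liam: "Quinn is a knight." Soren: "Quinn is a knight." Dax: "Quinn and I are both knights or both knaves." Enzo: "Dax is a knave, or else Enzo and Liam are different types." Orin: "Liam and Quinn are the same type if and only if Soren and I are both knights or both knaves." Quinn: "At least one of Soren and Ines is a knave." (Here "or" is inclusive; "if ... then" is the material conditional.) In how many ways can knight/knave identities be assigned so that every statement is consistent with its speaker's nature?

Consistent assignments:
  Ines=knave, Liam=knight, Soren=knight, Dax=knave, Enzo=knight, Orin=knight, Quinn=knight
  Ines=knave, Liam=knight, Soren=knight, Dax=knave, Enzo=knight, Orin=knave, Quinn=knight

2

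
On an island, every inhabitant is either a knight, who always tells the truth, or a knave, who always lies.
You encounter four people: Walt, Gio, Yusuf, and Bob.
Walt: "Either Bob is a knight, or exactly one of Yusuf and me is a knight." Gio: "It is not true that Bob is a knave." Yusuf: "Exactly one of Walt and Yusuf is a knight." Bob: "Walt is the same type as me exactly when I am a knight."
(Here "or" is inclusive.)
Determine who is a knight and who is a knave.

Knights: none. Knaves: Walt, Gio, Yusuf, and Bob.

Walt is a knave, and the claim "either Bob is a knight, or exactly one of Yusuf and me is a knight" is indeed False.
Since Gio is a knave, "it is not true that Bob is a knave" needs to be False, which holds.
As a knave, Yusuf's statement "exactly one of Walt and Yusuf is a knight" should be False; it is.
Bob (knave): "Walt is the same type as me exactly when I am a knight" — False. ✓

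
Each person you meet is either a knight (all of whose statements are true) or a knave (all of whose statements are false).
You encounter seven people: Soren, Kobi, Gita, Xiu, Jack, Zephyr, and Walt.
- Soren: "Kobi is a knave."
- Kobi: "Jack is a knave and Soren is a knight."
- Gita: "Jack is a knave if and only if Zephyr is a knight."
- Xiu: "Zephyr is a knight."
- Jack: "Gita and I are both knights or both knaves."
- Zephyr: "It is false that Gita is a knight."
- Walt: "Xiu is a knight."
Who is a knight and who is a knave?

Soren is a knight, Kobi is a knave, Gita is a knight, Xiu is a knave, Jack is a knight, Zephyr is a knave, and Walt is a knave.

As a knight, Soren's statement "Kobi is a knave" should be True; it is.
Kobi (knave): "Jack is a knave and Soren is a knight" — False. ✓
Since Gita is a knight, "Jack is a knave if and only if Zephyr is a knight" needs to be True, which holds.
Xiu is a knave, so "Zephyr is a knight" must be False — and it is.
As a knight, Jack's statement "Gita and I are both knights or both knaves" should be True; it is.
As a knave, Zephyr's statement "it is false that Gita is a knight" should be False; it is.
Walt (knave): "Xiu is a knight" — False. ✓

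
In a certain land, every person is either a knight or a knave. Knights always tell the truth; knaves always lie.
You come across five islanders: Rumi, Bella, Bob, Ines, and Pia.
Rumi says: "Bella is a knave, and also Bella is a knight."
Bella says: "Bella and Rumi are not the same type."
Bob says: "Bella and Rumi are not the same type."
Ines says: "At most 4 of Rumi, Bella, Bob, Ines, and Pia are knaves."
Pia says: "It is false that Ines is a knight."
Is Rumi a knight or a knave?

Rumi is a knave.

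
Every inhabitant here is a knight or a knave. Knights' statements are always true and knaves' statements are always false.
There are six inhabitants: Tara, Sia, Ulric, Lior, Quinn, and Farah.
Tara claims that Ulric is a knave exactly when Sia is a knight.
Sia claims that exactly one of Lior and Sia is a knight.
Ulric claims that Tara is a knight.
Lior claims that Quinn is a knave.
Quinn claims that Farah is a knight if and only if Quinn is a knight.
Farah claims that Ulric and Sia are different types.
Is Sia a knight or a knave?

Sia is a knave.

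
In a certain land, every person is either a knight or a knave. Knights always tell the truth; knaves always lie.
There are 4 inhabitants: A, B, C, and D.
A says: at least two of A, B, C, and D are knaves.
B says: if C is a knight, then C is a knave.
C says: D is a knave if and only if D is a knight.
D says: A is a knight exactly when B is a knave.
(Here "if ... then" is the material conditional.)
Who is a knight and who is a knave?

A is a knight, B is a knight, C is a knave, and D is a knave.

A is a knight; "at least two of A, B, C, and D are knaves" is True, as required.
As a knight, B's statement "if C is a knight, then C is a knave" should be True; it is.
As a knave, C's statement "D is a knave if and only if D is a knight" should be false; it is.
As a knave, D's statement "A is a knight exactly when B is a knave" should be false; it is.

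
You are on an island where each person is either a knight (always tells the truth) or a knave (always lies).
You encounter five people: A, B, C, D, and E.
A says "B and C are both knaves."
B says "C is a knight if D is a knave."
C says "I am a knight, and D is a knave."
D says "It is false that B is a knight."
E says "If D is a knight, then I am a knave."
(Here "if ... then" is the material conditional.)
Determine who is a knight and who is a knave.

As a knave, A's statement "B and C are both knaves" should be false; it is.
B is a knight, and the claim "C is a knight if D is a knave" is indeed true.
C is a knight, so "I am a knight, and D is a knave" must be true — and it is.
As a knave, D's statement "it is false that B is a knight" should be false; it is.
E is a knight; "if D is a knight, then I am a knave" is true, as required.

A is a knave, B is a knight, C is a knight, D is a knave, and E is a knight.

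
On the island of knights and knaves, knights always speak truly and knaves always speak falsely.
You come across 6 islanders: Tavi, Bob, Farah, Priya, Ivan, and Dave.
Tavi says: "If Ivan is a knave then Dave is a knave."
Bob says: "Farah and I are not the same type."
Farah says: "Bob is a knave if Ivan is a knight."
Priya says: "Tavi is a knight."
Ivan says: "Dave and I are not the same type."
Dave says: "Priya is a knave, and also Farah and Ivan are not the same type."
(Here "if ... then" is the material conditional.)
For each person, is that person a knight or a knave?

Tavi is a knight, Bob is a knight, Farah is a knave, Priya is a knight, Ivan is a knight, and Dave is a knave.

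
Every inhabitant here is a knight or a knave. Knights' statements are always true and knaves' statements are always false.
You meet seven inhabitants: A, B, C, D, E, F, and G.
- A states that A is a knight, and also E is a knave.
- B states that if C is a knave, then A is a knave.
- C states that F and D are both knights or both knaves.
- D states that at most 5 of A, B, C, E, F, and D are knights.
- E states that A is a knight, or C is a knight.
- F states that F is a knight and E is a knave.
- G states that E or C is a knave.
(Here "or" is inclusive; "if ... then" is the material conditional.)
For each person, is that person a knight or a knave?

A is a knave; "A is a knight, and also E is a knave" is false, as required.
B is a knight; "if C is a knave, then A is a knave" is true, as required.
C is a knave, and the claim "F and D are both knights or both knaves" is indeed false.
D is a knight; "at most 5 of A, B, C, E, F, and D are knights" is true, as required.
E is a knave, so "A is a knight, or C is a knight" must be false — and it is.
F (knave): "F is a knight and E is a knave" — false. ✓
G is a knight, so "E or C is a knave" must be true — and it is.

Knights: B, D, and G. Knaves: A, C, E, and F.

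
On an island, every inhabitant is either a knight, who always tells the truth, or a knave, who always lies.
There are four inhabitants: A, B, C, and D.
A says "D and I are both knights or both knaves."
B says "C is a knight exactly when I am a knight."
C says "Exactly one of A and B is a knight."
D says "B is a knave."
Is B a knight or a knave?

B is a knave.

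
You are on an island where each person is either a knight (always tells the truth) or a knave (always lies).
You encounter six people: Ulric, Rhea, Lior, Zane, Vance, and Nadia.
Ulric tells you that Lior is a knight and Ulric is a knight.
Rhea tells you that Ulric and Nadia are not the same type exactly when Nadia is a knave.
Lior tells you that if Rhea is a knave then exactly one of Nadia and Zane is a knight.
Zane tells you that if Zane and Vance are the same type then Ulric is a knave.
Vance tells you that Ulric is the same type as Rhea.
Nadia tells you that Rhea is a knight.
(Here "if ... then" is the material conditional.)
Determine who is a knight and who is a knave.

Since Ulric is a knave, "Lior is a knight and Ulric is a knight" needs to be False, which holds.
Rhea is a knave; "Ulric and Nadia are not the same type exactly when Nadia is a knave" is False, as required.
Lior is a knight, and the claim "if Rhea is a knave then exactly one of Nadia and Zane is a knight" is indeed true.
Zane is a knight, so "if Zane and Vance are the same type then Ulric is a knave" must be true — and it is.
Vance is a knight, so "Ulric is the same type as Rhea" must be true — and it is.
Nadia is a knave; "Rhea is a knight" is False, as required.

Ulric is a knave, Rhea is a knave, Lior is a knight, Zane is a knight, Vance is a knight, and Nadia is a knave.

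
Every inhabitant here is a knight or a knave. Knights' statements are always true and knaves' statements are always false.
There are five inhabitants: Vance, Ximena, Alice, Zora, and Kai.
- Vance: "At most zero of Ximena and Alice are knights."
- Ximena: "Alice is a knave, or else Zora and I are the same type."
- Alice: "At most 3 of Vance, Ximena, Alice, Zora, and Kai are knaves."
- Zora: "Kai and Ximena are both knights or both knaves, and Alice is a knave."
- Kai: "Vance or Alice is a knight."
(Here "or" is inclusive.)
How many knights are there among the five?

1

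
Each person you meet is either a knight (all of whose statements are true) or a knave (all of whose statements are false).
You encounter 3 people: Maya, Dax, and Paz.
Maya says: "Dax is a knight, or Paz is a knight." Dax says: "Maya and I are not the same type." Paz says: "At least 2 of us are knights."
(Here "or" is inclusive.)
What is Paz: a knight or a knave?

Paz is a knave.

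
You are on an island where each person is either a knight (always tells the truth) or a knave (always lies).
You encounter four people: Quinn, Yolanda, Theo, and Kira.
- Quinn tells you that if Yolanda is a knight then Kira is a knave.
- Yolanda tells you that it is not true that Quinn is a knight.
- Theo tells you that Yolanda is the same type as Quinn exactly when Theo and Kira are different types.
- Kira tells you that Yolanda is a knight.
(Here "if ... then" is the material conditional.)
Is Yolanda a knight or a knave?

Yolanda is a knight.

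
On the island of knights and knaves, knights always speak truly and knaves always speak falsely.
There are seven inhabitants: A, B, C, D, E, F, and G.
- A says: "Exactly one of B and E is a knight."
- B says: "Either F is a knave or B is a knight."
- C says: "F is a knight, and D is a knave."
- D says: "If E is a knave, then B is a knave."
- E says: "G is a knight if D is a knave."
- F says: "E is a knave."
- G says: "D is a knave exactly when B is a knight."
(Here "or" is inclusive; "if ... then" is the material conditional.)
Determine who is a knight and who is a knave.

A is a knave, B is a knight, C is a knave, D is a knight, E is a knight, F is a knave, and G is a knave.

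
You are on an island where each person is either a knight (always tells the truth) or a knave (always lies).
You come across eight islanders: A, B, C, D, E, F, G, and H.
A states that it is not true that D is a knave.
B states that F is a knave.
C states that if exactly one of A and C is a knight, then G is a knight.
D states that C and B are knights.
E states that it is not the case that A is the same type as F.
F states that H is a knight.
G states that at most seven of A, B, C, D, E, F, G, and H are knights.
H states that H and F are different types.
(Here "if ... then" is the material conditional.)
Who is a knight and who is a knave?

A is a knight, and the claim "it is not true that D is a knave" is indeed true.
B is a knight; "F is a knave" is true, as required.
C is a knight, so "if exactly one of A and C is a knight, then G is a knight" must be true — and it is.
D (knight): "C and B are knights" — true. ✓
As a knight, E's statement "it is not the case that A is the same type as F" should be true; it is.
Since F is a knave, "H is a knight" needs to be false, which holds.
G is a knight, so "at most seven of A, B, C, D, E, F, G, and H are knights" must be true — and it is.
H is a knave, and the claim "H and F are different types" is indeed false.

Knights: A, B, C, D, E, and G. Knaves: F and H.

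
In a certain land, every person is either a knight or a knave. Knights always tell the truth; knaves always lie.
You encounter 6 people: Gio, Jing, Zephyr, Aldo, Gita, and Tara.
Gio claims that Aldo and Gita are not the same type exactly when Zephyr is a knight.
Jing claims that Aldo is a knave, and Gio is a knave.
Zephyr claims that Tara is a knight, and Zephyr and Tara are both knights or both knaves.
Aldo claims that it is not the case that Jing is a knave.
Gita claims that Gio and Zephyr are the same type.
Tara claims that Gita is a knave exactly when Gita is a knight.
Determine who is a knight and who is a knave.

Gio is a knight, Jing is a knave, Zephyr is a knave, Aldo is a knave, Gita is a knave, and Tara is a knave.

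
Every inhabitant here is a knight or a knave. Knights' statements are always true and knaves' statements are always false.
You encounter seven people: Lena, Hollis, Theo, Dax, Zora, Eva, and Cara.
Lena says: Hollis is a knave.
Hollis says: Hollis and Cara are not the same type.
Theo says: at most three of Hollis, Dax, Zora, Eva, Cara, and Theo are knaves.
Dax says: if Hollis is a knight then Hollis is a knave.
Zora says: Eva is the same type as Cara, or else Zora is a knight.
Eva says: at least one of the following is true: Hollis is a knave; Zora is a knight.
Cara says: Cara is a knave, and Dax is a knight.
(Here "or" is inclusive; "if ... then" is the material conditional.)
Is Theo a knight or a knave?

Theo is a knight.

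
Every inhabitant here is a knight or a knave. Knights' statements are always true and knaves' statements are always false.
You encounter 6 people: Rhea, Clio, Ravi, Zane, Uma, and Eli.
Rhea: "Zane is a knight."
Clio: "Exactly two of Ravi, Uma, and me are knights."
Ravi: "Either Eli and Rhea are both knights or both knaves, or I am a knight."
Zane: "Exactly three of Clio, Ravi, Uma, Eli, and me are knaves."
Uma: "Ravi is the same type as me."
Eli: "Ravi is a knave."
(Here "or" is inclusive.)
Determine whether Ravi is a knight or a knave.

Ravi is a knight.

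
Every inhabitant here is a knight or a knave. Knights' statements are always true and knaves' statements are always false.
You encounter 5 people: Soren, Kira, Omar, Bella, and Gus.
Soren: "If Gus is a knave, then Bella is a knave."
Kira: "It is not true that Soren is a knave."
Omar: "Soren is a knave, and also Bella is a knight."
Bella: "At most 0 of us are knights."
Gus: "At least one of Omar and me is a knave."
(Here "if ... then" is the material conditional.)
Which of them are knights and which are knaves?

Since Soren is a knight, "if Gus is a knave, then Bella is a knave" needs to be true, which holds.
Kira is a knight; "it is not true that Soren is a knave" is true, as required.
Omar is a knave, so "Soren is a knave, and also Bella is a knight" must be false — and it is.
Bella is a knave, so "at most 0 of us are knights" must be false — and it is.
Gus is a knight; "at least one of Omar and me is a knave" is true, as required.

Knights: Soren, Kira, and Gus. Knaves: Omar and Bella.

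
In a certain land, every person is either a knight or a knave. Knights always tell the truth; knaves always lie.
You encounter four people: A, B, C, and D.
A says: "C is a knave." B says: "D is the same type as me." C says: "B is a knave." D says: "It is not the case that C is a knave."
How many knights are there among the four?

The unique consistent assignment is A=knave, B=knave, C=knight, D=knight.
That has 2 knights.

2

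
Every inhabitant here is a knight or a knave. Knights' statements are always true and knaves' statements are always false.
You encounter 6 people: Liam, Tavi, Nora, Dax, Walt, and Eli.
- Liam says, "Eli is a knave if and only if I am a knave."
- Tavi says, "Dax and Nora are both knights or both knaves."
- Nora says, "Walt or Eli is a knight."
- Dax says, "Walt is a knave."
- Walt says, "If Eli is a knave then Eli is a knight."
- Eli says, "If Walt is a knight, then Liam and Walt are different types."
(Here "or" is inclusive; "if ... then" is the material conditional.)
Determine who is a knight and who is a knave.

Liam is a knave, so "Eli is a knave if and only if I am a knave" must be false — and it is.
As a knave, Tavi's statement "Dax and Nora are both knights or both knaves" should be false; it is.
Nora is a knight, and the claim "Walt or Eli is a knight" is indeed true.
As a knave, Dax's statement "Walt is a knave" should be false; it is.
Walt is a knight, and the claim "if Eli is a knave then Eli is a knight" is indeed true.
Eli is a knight, and the claim "if Walt is a knight, then Liam and Walt are different types" is indeed true.

Knights: Nora, Walt, and Eli. Knaves: Liam, Tavi, and Dax.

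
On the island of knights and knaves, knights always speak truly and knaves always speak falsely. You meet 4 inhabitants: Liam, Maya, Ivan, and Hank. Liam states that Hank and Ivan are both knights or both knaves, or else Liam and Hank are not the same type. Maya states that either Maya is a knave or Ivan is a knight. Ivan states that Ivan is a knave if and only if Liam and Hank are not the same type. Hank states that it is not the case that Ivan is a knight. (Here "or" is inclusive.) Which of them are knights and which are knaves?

Liam is a knave, so "Hank and Ivan are both knights or both knaves, or else Liam and Hank are not the same type" must be false — and it is.
As a knight, Maya's statement "either Maya is a knave or Ivan is a knight" should be True; it is.
As a knight, Ivan's statement "Ivan is a knave if and only if Liam and Hank are not the same type" should be True; it is.
Hank is a knave, so "it is not the case that Ivan is a knight" must be false — and it is.

Liam is a knave, Maya is a knight, Ivan is a knight, and Hank is a knave.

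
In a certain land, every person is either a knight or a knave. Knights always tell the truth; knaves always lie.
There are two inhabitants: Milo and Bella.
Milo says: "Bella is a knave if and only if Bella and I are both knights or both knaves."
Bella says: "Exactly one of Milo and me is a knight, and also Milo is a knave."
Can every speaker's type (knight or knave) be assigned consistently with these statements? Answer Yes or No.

No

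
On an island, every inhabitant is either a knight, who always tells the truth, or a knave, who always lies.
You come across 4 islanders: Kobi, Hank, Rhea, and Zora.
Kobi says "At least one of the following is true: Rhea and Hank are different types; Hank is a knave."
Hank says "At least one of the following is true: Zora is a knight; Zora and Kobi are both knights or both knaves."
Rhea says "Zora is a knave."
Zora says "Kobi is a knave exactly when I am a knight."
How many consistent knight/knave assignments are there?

Consistent assignments:
  Kobi=knave, Hank=knight, Rhea=knight, Zora=knave

1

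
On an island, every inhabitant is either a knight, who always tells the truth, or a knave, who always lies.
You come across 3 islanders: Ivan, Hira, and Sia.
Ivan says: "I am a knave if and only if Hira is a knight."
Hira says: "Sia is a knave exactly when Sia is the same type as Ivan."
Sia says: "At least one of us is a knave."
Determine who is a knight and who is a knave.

Ivan is a knight; "I am a knave if and only if Hira is a knight" is true, as required.
As a knave, Hira's statement "Sia is a knave exactly when Sia is the same type as Ivan" should be false; it is.
Sia (knight): "at least one of us is a knave" — true. ✓

Knights: Ivan and Sia. Knaves: Hira.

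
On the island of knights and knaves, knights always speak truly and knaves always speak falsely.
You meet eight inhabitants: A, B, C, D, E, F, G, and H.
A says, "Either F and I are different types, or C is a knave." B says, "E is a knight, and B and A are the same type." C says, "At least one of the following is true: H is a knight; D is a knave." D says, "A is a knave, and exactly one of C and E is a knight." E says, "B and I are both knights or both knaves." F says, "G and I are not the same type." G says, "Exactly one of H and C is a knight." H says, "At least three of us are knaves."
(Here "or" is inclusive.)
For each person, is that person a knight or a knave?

A is a knight, B is a knight, C is a knight, D is a knave, E is a knight, F is a knave, G is a knave, and H is a knight.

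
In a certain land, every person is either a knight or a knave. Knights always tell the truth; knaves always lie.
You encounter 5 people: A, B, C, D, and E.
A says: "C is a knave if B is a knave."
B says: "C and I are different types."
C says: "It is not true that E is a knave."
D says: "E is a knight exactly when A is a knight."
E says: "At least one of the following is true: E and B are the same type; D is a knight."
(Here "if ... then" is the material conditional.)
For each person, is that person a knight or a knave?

A is a knight, B is a knight, C is a knave, D is a knave, and E is a knave.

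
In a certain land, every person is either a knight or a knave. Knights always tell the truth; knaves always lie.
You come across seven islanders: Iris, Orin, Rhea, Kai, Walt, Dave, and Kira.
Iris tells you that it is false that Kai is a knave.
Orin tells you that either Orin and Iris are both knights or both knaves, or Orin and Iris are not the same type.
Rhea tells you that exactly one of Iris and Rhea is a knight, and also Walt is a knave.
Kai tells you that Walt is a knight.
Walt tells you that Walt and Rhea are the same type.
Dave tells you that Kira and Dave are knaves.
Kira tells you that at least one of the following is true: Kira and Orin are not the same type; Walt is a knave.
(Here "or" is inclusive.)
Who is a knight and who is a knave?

Iris is a knave, Orin is a knight, Rhea is a knight, Kai is a knave, Walt is a knave, Dave is a knave, and Kira is a knight.

As a knave, Iris's statement "it is false that Kai is a knave" should be false; it is.
Orin is a knight; "either Orin and Iris are both knights or both knaves, or Orin and Iris are not the same type" is True, as required.
Rhea is a knight, and the claim "exactly one of Iris and Rhea is a knight, and also Walt is a knave" is indeed True.
Kai is a knave; "Walt is a knight" is false, as required.
Since Walt is a knave, "Walt and Rhea are the same type" needs to be false, which holds.
Dave (knave): "Kira and Dave are knaves" — false. ✓
Kira (knight): "at least one of the following is true: Kira and Orin are not the same type; Walt is a knave" — True. ✓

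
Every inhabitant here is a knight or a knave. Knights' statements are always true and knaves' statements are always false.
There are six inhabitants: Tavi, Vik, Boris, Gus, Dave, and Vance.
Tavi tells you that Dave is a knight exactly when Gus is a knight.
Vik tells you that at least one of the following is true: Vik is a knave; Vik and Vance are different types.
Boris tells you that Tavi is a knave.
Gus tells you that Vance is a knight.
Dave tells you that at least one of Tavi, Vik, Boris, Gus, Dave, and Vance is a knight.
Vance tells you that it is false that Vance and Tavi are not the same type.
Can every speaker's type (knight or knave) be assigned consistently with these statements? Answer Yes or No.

No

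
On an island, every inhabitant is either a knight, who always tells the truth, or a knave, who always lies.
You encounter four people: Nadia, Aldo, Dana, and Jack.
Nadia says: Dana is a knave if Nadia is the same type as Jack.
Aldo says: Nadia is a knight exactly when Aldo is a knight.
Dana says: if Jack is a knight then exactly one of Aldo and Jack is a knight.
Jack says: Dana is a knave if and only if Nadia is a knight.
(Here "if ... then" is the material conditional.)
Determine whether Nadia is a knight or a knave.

Nadia is a knight.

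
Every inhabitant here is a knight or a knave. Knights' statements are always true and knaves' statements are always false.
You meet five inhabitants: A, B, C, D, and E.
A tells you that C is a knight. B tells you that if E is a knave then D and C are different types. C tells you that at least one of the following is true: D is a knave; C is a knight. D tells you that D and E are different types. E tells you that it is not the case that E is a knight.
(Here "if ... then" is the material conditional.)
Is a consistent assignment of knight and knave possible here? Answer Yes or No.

No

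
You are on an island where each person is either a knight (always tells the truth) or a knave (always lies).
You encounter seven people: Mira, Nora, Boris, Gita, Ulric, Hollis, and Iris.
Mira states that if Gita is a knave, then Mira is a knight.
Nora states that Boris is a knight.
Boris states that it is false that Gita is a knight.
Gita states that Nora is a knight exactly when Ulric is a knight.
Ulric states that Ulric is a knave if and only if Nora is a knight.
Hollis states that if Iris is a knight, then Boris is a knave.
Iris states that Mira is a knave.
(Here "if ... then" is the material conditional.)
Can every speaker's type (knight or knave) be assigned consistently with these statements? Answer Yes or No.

Yes

One consistent assignment: Mira=knight, Nora=knave, Boris=knave, Gita=knight, Ulric=knave, Hollis=knight, Iris=knave.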